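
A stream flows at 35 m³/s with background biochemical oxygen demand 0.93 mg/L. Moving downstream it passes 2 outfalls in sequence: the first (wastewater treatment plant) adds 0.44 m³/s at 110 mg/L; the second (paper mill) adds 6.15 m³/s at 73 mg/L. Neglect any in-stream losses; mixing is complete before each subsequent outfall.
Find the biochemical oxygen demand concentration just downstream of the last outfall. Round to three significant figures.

12.7 mg/L

Below outfall 1: Q → 35.44 m³/s, C = (35.00·0.9300 + 0.4400·110.0)/35.44 = 2.284 mg/L.
Below outfall 2: Q → 41.59 m³/s, C = (35.44·2.284 + 6.150·73.00)/41.59 = 12.74 mg/L.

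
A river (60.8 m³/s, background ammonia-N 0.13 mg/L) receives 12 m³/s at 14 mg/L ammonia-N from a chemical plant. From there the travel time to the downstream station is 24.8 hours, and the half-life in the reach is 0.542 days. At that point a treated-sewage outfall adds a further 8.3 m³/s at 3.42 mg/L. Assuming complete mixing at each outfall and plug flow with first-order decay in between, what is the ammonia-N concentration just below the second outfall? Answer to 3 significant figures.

0.929 mg/L

After mixing, C = (60.80·0.1300 + 12.00·14.00) / 72.80 = 175.9/72.80 = 2.416 mg/L; combined flow 72.80 m³/s.
Half-life 0.542 d → k = ln 2 / 0.542 = 1.279 d⁻¹.
Applying C = C₀e^(−kt): 2.416 × 0.2667 = 0.6445 mg/L.
At the second outfall, C = (72.80·0.6445 + 8.300·3.420) / (72.80 + 8.300) = 0.9286 mg/L.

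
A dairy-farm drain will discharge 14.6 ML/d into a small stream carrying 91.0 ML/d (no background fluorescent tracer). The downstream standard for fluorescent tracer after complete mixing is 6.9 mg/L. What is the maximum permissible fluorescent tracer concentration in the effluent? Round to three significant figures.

49.9 mg/L

At the limit, (Qr·Cr + Qe·Cₑ)/(Qr + Qe) = 6.9:
Cₑ = (105.6·6.9 − 91.00·0) / 14.60 = 49.91 mg/L.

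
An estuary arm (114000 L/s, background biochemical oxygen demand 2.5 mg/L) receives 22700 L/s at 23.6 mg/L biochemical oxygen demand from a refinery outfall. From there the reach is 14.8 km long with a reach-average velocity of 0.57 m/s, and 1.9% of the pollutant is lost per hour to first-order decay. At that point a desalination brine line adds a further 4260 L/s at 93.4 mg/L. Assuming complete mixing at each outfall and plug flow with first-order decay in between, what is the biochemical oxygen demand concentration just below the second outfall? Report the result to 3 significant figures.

7.89 mg/L

Mass balance: C = (114000·2.500 + 22700·23.60) / 136700 = 820700/136700 = 6.004 mg/L; combined flow 136700 L/s.
Travel time t = 14.8·1000 / 0.57 = 25960 s = 7.212 h.
1.9%/h lost → k = −ln(1 − 0.019) = 0.01918 h⁻¹.
Decay over the reach: 6.004·exp(−kt) = 6.004·0.8708 = 5.228 mg/L.
At the second outfall, C = (136700·5.228 + 4260·93.40) / (136700 + 4260) = 7.893 mg/L.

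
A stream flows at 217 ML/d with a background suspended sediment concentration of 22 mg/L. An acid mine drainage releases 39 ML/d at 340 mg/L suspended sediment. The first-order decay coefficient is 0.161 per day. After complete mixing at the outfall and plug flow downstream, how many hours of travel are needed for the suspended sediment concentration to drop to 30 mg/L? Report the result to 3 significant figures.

127 h

Mixed concentration C = ΣQC/ΣQ = (217.0·22.00 + 39.00·340.0) / 256.0 = 18030/256.0 = 70.45 mg/L.
70.45·exp(−k·t) = 30 → t = ln(70.45/30)/k = 458100 s = 127.3 h.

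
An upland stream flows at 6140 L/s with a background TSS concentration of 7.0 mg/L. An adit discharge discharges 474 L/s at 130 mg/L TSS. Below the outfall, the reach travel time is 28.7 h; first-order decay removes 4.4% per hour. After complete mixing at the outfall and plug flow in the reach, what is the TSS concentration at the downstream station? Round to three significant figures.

Flow-weighted average: C = (6140·7.000 + 474.0·130.0) / 6614 = 104600/6614 = 15.81 mg/L.
4.4%/h lost → k = −ln(1 − 0.044) = 0.04500 h⁻¹.
Applying C = C₀e^(−kt): 15.81 × 0.2749 = 4.347 mg/L.

4.35 mg/L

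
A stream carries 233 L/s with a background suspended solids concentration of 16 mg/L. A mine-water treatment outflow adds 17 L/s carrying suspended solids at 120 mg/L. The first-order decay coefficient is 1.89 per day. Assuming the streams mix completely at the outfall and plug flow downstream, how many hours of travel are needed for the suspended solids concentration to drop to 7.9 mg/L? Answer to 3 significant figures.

13.6 h

Flow-weighted average: C = (233.0·16.00 + 17.00·120.0) / 250.0 = 5768/250.0 = 23.07 mg/L.
23.07·exp(−k·t) = 7.9 → t = ln(23.07/7.9)/k = 48990 s = 13.61 h.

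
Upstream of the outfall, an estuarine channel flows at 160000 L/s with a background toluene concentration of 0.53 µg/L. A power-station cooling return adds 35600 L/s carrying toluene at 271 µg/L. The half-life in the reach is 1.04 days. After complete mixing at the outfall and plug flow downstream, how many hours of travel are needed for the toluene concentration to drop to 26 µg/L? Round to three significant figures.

23.4 h

Mass balance: C = (160000·0.5300 + 35600·271.0) / 195600 = 9732000/195600 = 49.76 µg/L.
Half-life 1.04 d → k = ln 2 / 1.04 = 0.6665 d⁻¹.
49.76·exp(−k·t) = 26 → t = ln(49.76/26)/k = 84140 s = 23.37 h.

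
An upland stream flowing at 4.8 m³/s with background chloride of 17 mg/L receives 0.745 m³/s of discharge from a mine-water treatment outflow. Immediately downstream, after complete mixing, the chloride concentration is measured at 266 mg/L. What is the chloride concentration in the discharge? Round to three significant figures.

1870 mg/L

Mass balance: 4.800·17.00 + 0.7450·Cₑ = 5.545·266.0
→ Cₑ = (5.545·266.0 − 4.800·17.00) / 0.7450 = 1870 mg/L.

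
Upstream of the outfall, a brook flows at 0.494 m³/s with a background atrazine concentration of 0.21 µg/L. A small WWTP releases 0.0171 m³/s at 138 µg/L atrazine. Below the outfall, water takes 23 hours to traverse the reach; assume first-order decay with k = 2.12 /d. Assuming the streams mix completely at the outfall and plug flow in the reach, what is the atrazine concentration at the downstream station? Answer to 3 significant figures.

Flow-weighted average: C = (0.4940·0.2100 + 0.01710·138.0) / 0.5111 = 2.464/0.5111 = 4.820 µg/L.
First-order decay: C = 4.820·exp(−k·t) = 4.820·0.1311 = 0.6320 µg/L.

0.632 µg/L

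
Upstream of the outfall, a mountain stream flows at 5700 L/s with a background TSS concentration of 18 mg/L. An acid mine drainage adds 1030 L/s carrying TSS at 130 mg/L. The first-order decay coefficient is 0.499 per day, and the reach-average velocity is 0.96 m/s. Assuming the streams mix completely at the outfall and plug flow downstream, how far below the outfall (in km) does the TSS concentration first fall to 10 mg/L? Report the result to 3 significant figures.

209 km

Mixed concentration C = ΣQC/ΣQ = (5700·18.00 + 1030·130.0) / 6730 = 236500/6730 = 35.14 mg/L.
Set 35.14·exp(−k·t) = 10 → t = ln(35.14/10)/k = 217600 s = 60.45 h.
Distance = v·t = 0.96·217600 = 208900 m = 208.9 km.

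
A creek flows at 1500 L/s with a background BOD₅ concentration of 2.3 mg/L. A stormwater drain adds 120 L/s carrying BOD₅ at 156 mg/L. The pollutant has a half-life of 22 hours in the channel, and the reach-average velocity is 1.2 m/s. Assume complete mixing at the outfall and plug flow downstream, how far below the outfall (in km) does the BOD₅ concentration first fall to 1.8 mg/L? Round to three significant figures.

Mass balance: C = (1500·2.300 + 120.0·156.0) / 1620 = 22170/1620 = 13.69 mg/L.
Half-life 22 h → k = ln 2 / 22 = 0.03151 h⁻¹ = 0.7562 d⁻¹.
Set 13.69·exp(−k·t) = 1.8 → t = ln(13.69/1.8)/k = 231800 s = 64.38 h.
Distance = v·t = 1.2·231800 = 278100 m = 278.1 km.

278 km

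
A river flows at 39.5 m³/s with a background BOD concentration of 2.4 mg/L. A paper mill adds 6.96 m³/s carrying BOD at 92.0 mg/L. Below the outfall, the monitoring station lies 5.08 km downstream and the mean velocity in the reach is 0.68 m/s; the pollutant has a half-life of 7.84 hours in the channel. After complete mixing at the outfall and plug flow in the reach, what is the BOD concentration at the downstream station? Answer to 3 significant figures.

Mixed concentration C = ΣQC/ΣQ = (39.50·2.400 + 6.960·92.00) / 46.46 = 735.1/46.46 = 15.82 mg/L.
Travel time t = 5.08·1000 / 0.68 = 7471 s = 2.075 h.
Half-life 7.84 h → k = ln 2 / 7.84 = 0.08841 h⁻¹ = 2.122 d⁻¹.
After decay, C = 15.82 × e^(−kt) = 15.82 × 0.8324 = 13.17 mg/L.

13.2 mg/L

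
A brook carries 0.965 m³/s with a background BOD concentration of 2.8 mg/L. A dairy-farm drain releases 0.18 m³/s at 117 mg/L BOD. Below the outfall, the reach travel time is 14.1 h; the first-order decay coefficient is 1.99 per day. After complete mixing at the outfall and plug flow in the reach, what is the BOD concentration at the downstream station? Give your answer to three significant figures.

Conservation of mass: C = (0.9650·2.800 + 0.1800·117.0) / 1.145 = 23.76/1.145 = 20.75 mg/L.
First-order decay: C = 20.75·exp(−k·t) = 20.75·0.3106 = 6.447 mg/L.

6.45 mg/L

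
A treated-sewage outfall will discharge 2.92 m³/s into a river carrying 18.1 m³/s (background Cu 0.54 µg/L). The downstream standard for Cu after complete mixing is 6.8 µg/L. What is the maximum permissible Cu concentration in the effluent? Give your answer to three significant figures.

45.6 µg/L

At the limit, (Qr·Cr + Qe·Cₑ)/(Qr + Qe) = 6.8:
Cₑ = (21.02·6.8 − 18.10·0.5400) / 2.920 = 45.60 µg/L.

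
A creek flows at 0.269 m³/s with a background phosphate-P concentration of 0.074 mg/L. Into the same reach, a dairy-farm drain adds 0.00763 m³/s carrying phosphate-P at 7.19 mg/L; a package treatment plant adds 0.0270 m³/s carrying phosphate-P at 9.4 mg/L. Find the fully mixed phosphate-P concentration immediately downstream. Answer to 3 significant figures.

1.08 mg/L

Conservation of mass: C = (0.2690·0.07400 + 0.007630·7.190 + 0.02700·9.400) / 0.3036 = 0.3286/0.3036 = 1.082 mg/L.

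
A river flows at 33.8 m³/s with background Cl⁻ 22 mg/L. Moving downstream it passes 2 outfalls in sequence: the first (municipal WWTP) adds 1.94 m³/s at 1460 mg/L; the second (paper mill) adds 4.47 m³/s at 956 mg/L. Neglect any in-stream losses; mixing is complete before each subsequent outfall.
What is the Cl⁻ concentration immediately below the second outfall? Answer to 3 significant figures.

Below outfall 1: Q → 35.74 m³/s, C = (33.80·22.00 + 1.940·1460)/35.74 = 100.1 mg/L.
Below outfall 2: Q → 40.21 m³/s, C = (35.74·100.1 + 4.470·956.0)/40.21 = 195.2 mg/L.

195 mg/L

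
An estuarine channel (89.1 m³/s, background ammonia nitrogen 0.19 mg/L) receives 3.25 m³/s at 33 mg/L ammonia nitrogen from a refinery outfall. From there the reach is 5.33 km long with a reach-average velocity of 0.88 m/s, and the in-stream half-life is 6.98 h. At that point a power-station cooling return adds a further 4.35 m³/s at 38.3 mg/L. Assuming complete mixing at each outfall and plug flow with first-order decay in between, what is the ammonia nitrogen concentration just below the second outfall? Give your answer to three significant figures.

Mixed concentration C = ΣQC/ΣQ = (89.10·0.1900 + 3.250·33.00) / 92.35 = 124.2/92.35 = 1.345 mg/L; combined flow 92.35 m³/s.
Travel time t = 5.33·1000 / 0.88 = 6057 s = 1.682 h.
Half-life 6.98 h → k = ln 2 / 6.98 = 0.09930 h⁻¹ = 2.383 d⁻¹.
Decay over the reach: 1.345·exp(−kt) = 1.345·0.8461 = 1.138 mg/L.
At the second outfall, C = (92.35·1.138 + 4.350·38.30) / (92.35 + 4.350) = 2.809 mg/L.

2.81 mg/L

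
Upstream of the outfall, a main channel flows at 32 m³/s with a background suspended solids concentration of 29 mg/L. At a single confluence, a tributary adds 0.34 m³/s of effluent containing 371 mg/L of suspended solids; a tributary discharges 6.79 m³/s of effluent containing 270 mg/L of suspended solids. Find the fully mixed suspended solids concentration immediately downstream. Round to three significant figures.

73.8 mg/L

Mixed concentration C = ΣQC/ΣQ = (32.00·29.00 + 0.3400·371.0 + 6.790·270.0) / 39.13 = 2887/39.13 = 73.79 mg/L.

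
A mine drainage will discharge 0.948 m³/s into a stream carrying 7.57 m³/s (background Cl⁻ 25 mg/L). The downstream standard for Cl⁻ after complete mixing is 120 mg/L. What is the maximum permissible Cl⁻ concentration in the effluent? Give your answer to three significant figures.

At the limit, (Qr·Cr + Qe·Cₑ)/(Qr + Qe) = 120:
Cₑ = (8.518·120 − 7.570·25.00) / 0.9480 = 878.6 mg/L.

879 mg/L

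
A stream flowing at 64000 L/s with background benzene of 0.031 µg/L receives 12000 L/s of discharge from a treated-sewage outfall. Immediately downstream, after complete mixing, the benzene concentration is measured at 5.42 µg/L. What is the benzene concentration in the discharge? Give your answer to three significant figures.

Mass balance: 64000·0.03100 + 12000·Cₑ = 76000·5.420
→ Cₑ = (76000·5.420 − 64000·0.03100) / 12000 = 34.16 µg/L.

34.2 µg/L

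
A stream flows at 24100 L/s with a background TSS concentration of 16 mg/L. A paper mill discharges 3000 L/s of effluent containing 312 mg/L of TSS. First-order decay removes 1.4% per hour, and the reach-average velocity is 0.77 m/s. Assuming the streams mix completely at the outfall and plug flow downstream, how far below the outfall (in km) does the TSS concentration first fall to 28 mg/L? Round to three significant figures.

Flow-weighted average: C = (24100·16.00 + 3000·312.0) / 27100 = 1322000/27100 = 48.77 mg/L.
1.4%/h lost → k = −ln(1 − 0.014) = 0.01410 h⁻¹.
Set 48.77·exp(−k·t) = 28 → t = ln(48.77/28)/k = 141700 s = 39.35 h.
Distance = v·t = 0.77·141700 = 109100 m = 109.1 km.

109 km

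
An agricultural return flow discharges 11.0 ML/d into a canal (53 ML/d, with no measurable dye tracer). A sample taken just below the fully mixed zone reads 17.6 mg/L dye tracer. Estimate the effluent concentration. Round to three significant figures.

Mass balance: 53.00·0 + 11.00·Cₑ = 64.00·17.60
→ Cₑ = (64.00·17.60 − 53.00·0) / 11.00 = 102.4 mg/L.

102 mg/L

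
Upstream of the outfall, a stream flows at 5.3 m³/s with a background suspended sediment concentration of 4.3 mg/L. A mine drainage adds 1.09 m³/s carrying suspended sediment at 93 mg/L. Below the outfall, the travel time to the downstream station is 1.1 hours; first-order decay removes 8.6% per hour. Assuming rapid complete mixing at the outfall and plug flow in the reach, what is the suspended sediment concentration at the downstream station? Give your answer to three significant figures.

17.6 mg/L

Mixed concentration C = ΣQC/ΣQ = (5.300·4.300 + 1.090·93.00) / 6.390 = 124.2/6.390 = 19.43 mg/L.
8.6%/h lost → k = −ln(1 − 0.086) = 0.08992 h⁻¹.
Decay over the reach: 19.43·exp(−kt) = 19.43·0.9058 = 17.60 mg/L.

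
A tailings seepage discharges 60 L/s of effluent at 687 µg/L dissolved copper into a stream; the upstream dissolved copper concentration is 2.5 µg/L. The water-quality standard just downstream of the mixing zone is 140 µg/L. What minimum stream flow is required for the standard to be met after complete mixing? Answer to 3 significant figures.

Set C_mix = 140: (Q·2.500 + 60.00·687.0) / (Q + 60.00) = 140
→ Q = 60.00·(687.0 − 140)/(140 − 2.500) = 238.7 L/s.

239 L/s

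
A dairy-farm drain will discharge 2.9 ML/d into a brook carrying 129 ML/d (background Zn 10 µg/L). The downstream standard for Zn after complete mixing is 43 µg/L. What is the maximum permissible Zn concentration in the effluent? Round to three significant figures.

1510 µg/L

At the limit, (Qr·Cr + Qe·Cₑ)/(Qr + Qe) = 43:
Cₑ = (131.9·43 − 129.0·10.00) / 2.900 = 1511 µg/L.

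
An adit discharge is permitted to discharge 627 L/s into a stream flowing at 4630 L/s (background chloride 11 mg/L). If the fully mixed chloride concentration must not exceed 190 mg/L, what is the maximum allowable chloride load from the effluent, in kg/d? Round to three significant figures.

Mass balance at the limit: 4630·11.00 + 627.0·Cₑ = 5257·190 → Cₑ = 1512 mg/L.
627.0 L/s = 0.6270 m³/s. Load = 0.6270 m³/s × 1512 g/m³ × 86 400 s/d = 81900 kg/d.

81900 kg/d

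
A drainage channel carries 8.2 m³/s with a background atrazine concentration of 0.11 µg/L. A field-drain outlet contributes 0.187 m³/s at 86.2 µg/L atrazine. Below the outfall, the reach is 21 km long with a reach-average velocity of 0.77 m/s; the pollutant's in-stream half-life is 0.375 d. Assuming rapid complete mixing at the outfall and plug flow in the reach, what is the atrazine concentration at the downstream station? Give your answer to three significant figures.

After mixing, C = (8.200·0.1100 + 0.1870·86.20) / 8.387 = 17.02/8.387 = 2.029 µg/L.
Travel time t = 21·1000 / 0.77 = 27270 s = 7.576 h.
Half-life 0.375 d → k = ln 2 / 0.375 = 1.848 d⁻¹.
After decay, C = 2.029 × e^(−kt) = 2.029 × 0.5580 = 1.132 µg/L.

1.13 µg/L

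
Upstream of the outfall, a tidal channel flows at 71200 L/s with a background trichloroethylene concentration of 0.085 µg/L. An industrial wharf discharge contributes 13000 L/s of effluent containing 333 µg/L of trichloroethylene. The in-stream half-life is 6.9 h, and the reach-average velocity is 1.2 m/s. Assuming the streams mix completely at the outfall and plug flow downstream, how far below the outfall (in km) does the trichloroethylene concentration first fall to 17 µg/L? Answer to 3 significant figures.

47.7 km

Mass balance: C = (71200·0.08500 + 13000·333.0) / 84200 = 4335000/84200 = 51.49 µg/L.
Half-life 6.9 h → k = ln 2 / 6.9 = 0.1005 h⁻¹ = 2.411 d⁻¹.
Set 51.49·exp(−k·t) = 17 → t = ln(51.49/17)/k = 39710 s = 11.03 h.
Distance = v·t = 1.2·39710 = 47650 m = 47.65 km.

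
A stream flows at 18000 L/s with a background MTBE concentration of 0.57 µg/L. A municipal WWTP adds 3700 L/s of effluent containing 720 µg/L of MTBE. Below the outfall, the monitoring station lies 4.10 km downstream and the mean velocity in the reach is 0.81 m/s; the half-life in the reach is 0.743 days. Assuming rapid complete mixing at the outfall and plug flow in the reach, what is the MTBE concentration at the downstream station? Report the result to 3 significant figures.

117 µg/L

Flow-weighted average: C = (18000·0.5700 + 3700·720.0) / 21700 = 2674000/21700 = 123.2 µg/L.
Travel time t = 4.10·1000 / 0.81 = 5062 s = 1.406 h.
Half-life 0.743 d → k = ln 2 / 0.743 = 0.9329 d⁻¹.
Decay over the reach: 123.2·exp(−kt) = 123.2·0.9468 = 116.7 µg/L.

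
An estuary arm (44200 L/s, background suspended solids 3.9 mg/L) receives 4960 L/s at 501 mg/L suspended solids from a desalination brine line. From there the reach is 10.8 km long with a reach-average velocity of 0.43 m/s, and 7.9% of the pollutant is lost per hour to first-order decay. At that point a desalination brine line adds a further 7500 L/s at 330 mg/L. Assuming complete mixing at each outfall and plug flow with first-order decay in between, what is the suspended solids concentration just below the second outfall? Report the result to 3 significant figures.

70.1 mg/L

After mixing, C = (44200·3.900 + 4960·501.0) / 49160 = 2657000/49160 = 54.05 mg/L; combined flow 49160 L/s.
Travel time t = 10.8·1000 / 0.43 = 25120 s = 6.977 h.
7.9%/h lost → k = −ln(1 − 0.079) = 0.08230 h⁻¹.
Decay over the reach: 54.05·exp(−kt) = 54.05·0.5632 = 30.44 mg/L.
At the second outfall, C = (49160·30.44 + 7500·330.0) / (49160 + 7500) = 70.09 mg/L.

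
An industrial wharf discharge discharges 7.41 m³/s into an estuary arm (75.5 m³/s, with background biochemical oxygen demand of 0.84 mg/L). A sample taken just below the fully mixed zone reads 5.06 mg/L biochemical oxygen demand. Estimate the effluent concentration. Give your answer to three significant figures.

Mass balance: 75.50·0.8400 + 7.410·Cₑ = 82.91·5.060
→ Cₑ = (82.91·5.060 − 75.50·0.8400) / 7.410 = 48.06 mg/L.

48.1 mg/L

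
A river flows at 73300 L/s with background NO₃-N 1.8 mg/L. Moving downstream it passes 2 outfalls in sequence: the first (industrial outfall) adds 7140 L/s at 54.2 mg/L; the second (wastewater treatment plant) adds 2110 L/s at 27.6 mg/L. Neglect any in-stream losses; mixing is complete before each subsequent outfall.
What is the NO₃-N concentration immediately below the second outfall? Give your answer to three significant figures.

6.99 mg/L

Below outfall 1: Q → 80440 L/s, C = (73300·1.800 + 7140·54.20)/80440 = 6.451 mg/L.
Below outfall 2: Q → 82550 L/s, C = (80440·6.451 + 2110·27.60)/82550 = 6.992 mg/L.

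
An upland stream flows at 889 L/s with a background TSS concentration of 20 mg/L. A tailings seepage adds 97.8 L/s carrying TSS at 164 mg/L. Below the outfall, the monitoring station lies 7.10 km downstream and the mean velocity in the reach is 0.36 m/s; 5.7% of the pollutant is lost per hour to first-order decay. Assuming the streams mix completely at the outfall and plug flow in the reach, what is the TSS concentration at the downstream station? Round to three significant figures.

After mixing, C = (889.0·20.00 + 97.80·164.0) / 986.8 = 33820/986.8 = 34.27 mg/L.
Travel time t = 7.10·1000 / 0.36 = 19720 s = 5.478 h.
5.7%/h lost → k = −ln(1 − 0.057) = 0.05869 h⁻¹.
Applying C = C₀e^(−kt): 34.27 × 0.7250 = 24.85 mg/L.

24.8 mg/L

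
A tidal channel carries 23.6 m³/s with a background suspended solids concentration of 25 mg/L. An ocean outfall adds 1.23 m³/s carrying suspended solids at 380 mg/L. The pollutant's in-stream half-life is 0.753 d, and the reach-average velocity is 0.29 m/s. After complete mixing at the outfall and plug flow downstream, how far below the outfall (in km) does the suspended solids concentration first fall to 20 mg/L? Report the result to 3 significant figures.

20.6 km

Flow-weighted average: C = (23.60·25.00 + 1.230·380.0) / 24.83 = 1057/24.83 = 42.59 mg/L.
Half-life 0.753 d → k = ln 2 / 0.753 = 0.9205 d⁻¹.
Set 42.59·exp(−k·t) = 20 → t = ln(42.59/20)/k = 70940 s = 19.71 h.
Distance = v·t = 0.29·70940 = 20570 m = 20.57 km.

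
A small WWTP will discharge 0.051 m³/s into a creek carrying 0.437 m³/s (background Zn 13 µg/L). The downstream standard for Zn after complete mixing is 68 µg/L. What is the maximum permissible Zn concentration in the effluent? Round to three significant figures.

At the limit, (Qr·Cr + Qe·Cₑ)/(Qr + Qe) = 68:
Cₑ = (0.4880·68 − 0.4370·13.00) / 0.05100 = 539.3 µg/L.

539 µg/L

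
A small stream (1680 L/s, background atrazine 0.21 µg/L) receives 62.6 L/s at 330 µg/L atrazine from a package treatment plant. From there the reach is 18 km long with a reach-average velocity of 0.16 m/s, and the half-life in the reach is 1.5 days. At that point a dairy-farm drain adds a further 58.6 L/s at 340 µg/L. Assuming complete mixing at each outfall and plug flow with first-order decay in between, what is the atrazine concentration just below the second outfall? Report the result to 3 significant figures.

Flow-weighted average: C = (1680·0.2100 + 62.60·330.0) / 1743 = 21010/1743 = 12.06 µg/L; combined flow 1743 L/s.
Travel time t = 18·1000 / 0.16 = 112500 s = 31.25 h.
Half-life 1.5 d → k = ln 2 / 1.5 = 0.4621 d⁻¹.
Decay over the reach: 12.06·exp(−kt) = 12.06·0.5479 = 6.606 µg/L.
Second outfall: C = (1743·6.606 + 58.60·340.0)/1801 = 17.45 µg/L.

17.5 µg/L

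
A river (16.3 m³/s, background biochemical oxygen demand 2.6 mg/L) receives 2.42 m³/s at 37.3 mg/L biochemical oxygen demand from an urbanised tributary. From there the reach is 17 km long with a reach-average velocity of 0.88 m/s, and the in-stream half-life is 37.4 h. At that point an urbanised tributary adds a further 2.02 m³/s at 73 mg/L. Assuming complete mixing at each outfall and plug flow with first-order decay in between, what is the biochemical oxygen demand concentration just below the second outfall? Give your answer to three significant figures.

Mixed concentration C = ΣQC/ΣQ = (16.30·2.600 + 2.420·37.30) / 18.72 = 132.6/18.72 = 7.086 mg/L; combined flow 18.72 m³/s.
Travel time t = 17·1000 / 0.88 = 19320 s = 5.366 h.
Half-life 37.4 h → k = ln 2 / 37.4 = 0.01853 h⁻¹ = 0.4448 d⁻¹.
After decay, C = 7.086 × e^(−kt) = 7.086 × 0.9053 = 6.415 mg/L.
At the second outfall, C = (18.72·6.415 + 2.020·73.00) / (18.72 + 2.020) = 12.90 mg/L.

12.9 mg/L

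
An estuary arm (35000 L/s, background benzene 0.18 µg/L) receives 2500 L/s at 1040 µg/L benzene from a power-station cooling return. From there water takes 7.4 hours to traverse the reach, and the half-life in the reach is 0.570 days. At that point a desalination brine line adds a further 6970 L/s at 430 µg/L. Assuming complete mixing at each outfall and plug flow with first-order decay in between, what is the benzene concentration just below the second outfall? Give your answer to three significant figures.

108 µg/L

Mixed concentration C = ΣQC/ΣQ = (35000·0.1800 + 2500·1040) / 37500 = 2606000/37500 = 69.50 µg/L; combined flow 37500 L/s.
Half-life 0.570 d → k = ln 2 / 0.570 = 1.216 d⁻¹.
Decay over the reach: 69.50·exp(−kt) = 69.50·0.6873 = 47.77 µg/L.
Second outfall: C = (37500·47.77 + 6970·430.0)/44470 = 107.7 µg/L.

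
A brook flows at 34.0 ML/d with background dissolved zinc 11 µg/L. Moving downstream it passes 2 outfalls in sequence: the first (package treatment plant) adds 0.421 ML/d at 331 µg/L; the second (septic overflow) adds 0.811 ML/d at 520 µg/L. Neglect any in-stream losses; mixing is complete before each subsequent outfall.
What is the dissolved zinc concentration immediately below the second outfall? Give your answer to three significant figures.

26.5 µg/L

Below outfall 1: Q → 34.42 ML/d, C = (34.00·11.00 + 0.4210·331.0)/34.42 = 14.91 µg/L.
Below outfall 2: Q → 35.23 ML/d, C = (34.42·14.91 + 0.8110·520.0)/35.23 = 26.54 µg/L.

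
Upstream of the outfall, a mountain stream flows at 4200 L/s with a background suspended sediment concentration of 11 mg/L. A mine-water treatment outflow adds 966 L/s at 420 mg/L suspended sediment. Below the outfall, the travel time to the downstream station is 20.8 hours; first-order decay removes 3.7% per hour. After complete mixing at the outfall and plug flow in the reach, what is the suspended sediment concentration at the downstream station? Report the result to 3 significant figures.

39.9 mg/L

Mass balance: C = (4200·11.00 + 966.0·420.0) / 5166 = 451900/5166 = 87.48 mg/L.
3.7%/h lost → k = −ln(1 − 0.037) = 0.03770 h⁻¹.
Decay over the reach: 87.48·exp(−kt) = 87.48·0.4565 = 39.93 mg/L.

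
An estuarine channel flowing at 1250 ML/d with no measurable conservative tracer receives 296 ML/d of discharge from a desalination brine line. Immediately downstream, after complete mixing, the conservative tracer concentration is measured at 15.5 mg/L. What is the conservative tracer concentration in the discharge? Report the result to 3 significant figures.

81.0 mg/L

Mass balance: 1250·0 + 296.0·Cₑ = 1546·15.50
→ Cₑ = (1546·15.50 − 1250·0) / 296.0 = 80.96 mg/L.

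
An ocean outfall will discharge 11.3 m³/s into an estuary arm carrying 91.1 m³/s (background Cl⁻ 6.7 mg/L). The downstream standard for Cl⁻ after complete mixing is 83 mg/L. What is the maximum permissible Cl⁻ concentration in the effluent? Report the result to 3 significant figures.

At the limit, (Qr·Cr + Qe·Cₑ)/(Qr + Qe) = 83:
Cₑ = (102.4·83 − 91.10·6.700) / 11.30 = 698.1 mg/L.

698 mg/L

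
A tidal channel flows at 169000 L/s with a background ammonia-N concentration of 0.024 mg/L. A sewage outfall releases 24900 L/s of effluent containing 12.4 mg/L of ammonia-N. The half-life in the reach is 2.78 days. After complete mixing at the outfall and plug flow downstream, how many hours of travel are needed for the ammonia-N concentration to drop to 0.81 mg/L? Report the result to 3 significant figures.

Mass balance: C = (169000·0.02400 + 24900·12.40) / 193900 = 312800/193900 = 1.613 mg/L.
Half-life 2.78 d → k = ln 2 / 2.78 = 0.2493 d⁻¹.
1.613·exp(−k·t) = 0.81 → t = ln(1.613/0.81)/k = 238800 s = 66.32 h.

66.3 h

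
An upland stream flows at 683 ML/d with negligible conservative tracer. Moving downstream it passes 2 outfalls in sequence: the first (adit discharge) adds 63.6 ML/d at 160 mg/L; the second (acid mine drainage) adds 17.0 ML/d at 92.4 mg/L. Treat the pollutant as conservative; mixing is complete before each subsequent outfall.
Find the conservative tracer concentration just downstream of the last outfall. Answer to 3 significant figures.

After outfall 1: Q = 683.0 + 63.60 = 746.6 ML/d; C = (683.0·0 + 63.60·160.0)/746.6 = 13.63 mg/L.
After outfall 2: Q = 746.6 + 17.00 = 763.6 ML/d; C = (746.6·13.63 + 17.00·92.40)/763.6 = 15.38 mg/L.

15.4 mg/L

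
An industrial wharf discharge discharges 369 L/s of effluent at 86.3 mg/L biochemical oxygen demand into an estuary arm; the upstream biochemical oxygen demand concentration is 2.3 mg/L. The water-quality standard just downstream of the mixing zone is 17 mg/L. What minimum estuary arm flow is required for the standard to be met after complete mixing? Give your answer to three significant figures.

Set C_mix = 17: (Q·2.300 + 369.0·86.30) / (Q + 369.0) = 17
→ Q = 369.0·(86.30 − 17)/(17 − 2.300) = 1740 L/s.

1740 L/s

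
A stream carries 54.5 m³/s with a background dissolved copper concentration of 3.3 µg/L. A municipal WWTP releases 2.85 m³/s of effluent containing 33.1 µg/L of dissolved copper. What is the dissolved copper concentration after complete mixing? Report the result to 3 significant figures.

Conservation of mass: C = (54.50·3.300 + 2.850·33.10) / 57.35 = 274.2/57.35 = 4.781 µg/L.

4.78 µg/L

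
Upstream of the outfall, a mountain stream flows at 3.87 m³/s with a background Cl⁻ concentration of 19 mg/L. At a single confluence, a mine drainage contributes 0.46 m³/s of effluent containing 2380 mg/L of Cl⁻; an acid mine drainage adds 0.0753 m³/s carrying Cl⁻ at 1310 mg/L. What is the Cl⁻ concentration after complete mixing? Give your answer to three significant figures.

After mixing, C = (3.870·19.00 + 0.4600·2380 + 0.07530·1310) / 4.405 = 1267/4.405 = 287.6 mg/L.

288 mg/L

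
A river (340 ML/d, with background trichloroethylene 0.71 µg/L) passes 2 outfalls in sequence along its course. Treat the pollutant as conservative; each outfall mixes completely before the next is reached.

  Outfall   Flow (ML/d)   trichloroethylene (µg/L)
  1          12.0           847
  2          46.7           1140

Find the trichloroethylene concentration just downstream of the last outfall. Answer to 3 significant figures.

160 µg/L

Below outfall 1: Q → 352.0 ML/d, C = (340.0·0.7100 + 12.00·847.0)/352.0 = 29.56 µg/L.
Below outfall 2: Q → 398.7 ML/d, C = (352.0·29.56 + 46.70·1140)/398.7 = 159.6 µg/L.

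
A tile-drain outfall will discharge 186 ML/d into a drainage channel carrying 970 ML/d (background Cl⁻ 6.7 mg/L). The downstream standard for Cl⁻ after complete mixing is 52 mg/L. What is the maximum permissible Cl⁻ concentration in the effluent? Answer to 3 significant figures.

At the limit, (Qr·Cr + Qe·Cₑ)/(Qr + Qe) = 52:
Cₑ = (1156·52 − 970.0·6.700) / 186.0 = 288.2 mg/L.

288 mg/L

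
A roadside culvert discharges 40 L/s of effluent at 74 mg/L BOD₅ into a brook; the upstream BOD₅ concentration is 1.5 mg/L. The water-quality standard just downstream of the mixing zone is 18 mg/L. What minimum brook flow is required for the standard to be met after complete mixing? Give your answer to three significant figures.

136 L/s

Set C_mix = 18: (Q·1.500 + 40.00·74.00) / (Q + 40.00) = 18
→ Q = 40.00·(74.00 − 18)/(18 − 1.500) = 135.8 L/s.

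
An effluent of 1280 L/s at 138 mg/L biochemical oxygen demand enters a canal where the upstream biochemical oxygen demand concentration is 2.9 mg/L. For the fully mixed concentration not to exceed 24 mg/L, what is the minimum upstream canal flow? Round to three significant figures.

Set C_mix = 24: (Q·2.900 + 1280·138.0) / (Q + 1280) = 24
→ Q = 1280·(138.0 − 24)/(24 − 2.900) = 6916 L/s.

6920 L/s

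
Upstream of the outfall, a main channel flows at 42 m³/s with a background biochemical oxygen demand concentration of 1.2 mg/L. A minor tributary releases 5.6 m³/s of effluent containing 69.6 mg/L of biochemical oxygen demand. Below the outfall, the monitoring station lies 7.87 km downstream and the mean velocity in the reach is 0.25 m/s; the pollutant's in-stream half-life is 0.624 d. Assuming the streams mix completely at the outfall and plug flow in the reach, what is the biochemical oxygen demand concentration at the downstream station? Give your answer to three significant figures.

After mixing, C = (42.00·1.200 + 5.600·69.60) / 47.60 = 440.2/47.60 = 9.247 mg/L.
Travel time t = 7.87·1000 / 0.25 = 31480 s = 8.744 h.
Half-life 0.624 d → k = ln 2 / 0.624 = 1.111 d⁻¹.
First-order decay: C = 9.247·exp(−k·t) = 9.247·0.6672 = 6.169 mg/L.

6.17 mg/L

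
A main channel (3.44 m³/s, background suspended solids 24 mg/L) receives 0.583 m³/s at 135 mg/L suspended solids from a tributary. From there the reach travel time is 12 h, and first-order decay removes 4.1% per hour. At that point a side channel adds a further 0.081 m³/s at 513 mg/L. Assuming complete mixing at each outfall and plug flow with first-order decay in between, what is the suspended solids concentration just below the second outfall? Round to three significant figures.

Conservation of mass: C = (3.440·24.00 + 0.5830·135.0) / 4.023 = 161.3/4.023 = 40.09 mg/L; combined flow 4.023 m³/s.
4.1%/h lost → k = −ln(1 − 0.041) = 0.04186 h⁻¹.
Applying C = C₀e^(−kt): 40.09 × 0.6051 = 24.26 mg/L.
Second outfall: C = (4.023·24.26 + 0.08100·513.0)/4.104 = 33.90 mg/L.

33.9 mg/L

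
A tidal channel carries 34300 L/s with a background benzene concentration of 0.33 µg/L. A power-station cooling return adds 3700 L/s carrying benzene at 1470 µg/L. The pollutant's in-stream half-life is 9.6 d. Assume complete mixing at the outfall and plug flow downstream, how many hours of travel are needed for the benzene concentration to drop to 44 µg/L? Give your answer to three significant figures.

Mixed concentration C = ΣQC/ΣQ = (34300·0.3300 + 3700·1470) / 38000 = 5450000/38000 = 143.4 µg/L.
Half-life 9.6 d → k = ln 2 / 9.6 = 0.07220 d⁻¹.
143.4·exp(−k·t) = 44 → t = ln(143.4/44)/k = 1414000 s = 392.8 h.

393 h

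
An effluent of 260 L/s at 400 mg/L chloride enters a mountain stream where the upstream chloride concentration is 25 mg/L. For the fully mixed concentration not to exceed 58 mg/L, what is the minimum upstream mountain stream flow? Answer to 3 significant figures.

2690 L/s

Set C_mix = 58: (Q·25.00 + 260.0·400.0) / (Q + 260.0) = 58
→ Q = 260.0·(400.0 − 58)/(58 − 25.00) = 2695 L/s.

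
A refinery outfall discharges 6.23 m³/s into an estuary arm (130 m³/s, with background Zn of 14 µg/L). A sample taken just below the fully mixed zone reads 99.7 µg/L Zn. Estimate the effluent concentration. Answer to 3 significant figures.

1890 µg/L

Mass balance: 130.0·14.00 + 6.230·Cₑ = 136.2·99.70
→ Cₑ = (136.2·99.70 − 130.0·14.00) / 6.230 = 1888 µg/L.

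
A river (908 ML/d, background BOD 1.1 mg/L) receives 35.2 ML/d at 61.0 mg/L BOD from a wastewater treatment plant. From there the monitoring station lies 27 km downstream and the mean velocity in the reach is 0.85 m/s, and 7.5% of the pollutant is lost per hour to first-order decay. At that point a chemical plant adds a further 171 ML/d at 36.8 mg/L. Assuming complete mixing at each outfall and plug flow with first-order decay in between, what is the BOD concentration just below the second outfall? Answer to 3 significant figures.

7.07 mg/L

Mixed concentration C = ΣQC/ΣQ = (908.0·1.100 + 35.20·61.00) / 943.2 = 3146/943.2 = 3.335 mg/L; combined flow 943.2 ML/d.
Travel time t = 27·1000 / 0.85 = 31760 s = 8.824 h.
7.5%/h lost → k = −ln(1 − 0.075) = 0.07796 h⁻¹.
Decay over the reach: 3.335·exp(−kt) = 3.335·0.5026 = 1.677 mg/L.
At the second outfall, C = (943.2·1.677 + 171.0·36.80) / (943.2 + 171.0) = 7.067 mg/L.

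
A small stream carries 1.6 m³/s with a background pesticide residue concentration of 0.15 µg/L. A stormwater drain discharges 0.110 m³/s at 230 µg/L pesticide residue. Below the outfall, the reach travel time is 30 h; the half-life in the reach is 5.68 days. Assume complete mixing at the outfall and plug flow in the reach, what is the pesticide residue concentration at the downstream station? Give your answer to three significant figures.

Flow-weighted average: C = (1.600·0.1500 + 0.1100·230.0) / 1.710 = 25.54/1.710 = 14.94 µg/L.
Half-life 5.68 d → k = ln 2 / 5.68 = 0.1220 d⁻¹.
Applying C = C₀e^(−kt): 14.94 × 0.8585 = 12.82 µg/L.

12.8 µg/L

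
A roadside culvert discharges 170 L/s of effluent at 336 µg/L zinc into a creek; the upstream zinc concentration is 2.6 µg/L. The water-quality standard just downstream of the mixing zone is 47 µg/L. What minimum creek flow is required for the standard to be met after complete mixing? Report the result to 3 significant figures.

Set C_mix = 47: (Q·2.600 + 170.0·336.0) / (Q + 170.0) = 47
→ Q = 170.0·(336.0 − 47)/(47 − 2.600) = 1107 L/s.

1110 L/s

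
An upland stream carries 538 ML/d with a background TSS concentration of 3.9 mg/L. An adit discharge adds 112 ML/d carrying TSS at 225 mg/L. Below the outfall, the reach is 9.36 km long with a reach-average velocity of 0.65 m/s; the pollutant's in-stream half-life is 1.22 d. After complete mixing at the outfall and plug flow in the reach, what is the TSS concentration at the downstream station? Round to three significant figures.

Mixed concentration C = ΣQC/ΣQ = (538.0·3.900 + 112.0·225.0) / 650.0 = 27300/650.0 = 42.00 mg/L.
Travel time t = 9.36·1000 / 0.65 = 14400 s = 4.000 h.
Half-life 1.22 d → k = ln 2 / 1.22 = 0.5682 d⁻¹.
First-order decay: C = 42.00·exp(−k·t) = 42.00·0.9097 = 38.20 mg/L.

38.2 mg/L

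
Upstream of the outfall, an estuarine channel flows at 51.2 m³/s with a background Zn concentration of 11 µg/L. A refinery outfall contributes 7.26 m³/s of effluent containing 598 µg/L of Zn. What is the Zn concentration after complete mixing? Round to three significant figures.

83.9 µg/L

Mixed concentration C = ΣQC/ΣQ = (51.20·11.00 + 7.260·598.0) / 58.46 = 4905/58.46 = 83.90 µg/L.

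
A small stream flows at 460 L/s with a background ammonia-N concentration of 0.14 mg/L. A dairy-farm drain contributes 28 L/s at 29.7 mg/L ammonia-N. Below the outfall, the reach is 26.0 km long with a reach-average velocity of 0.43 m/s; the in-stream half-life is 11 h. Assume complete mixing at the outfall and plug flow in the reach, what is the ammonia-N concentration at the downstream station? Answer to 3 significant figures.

0.637 mg/L

Conservation of mass: C = (460.0·0.1400 + 28.00·29.70) / 488.0 = 896.0/488.0 = 1.836 mg/L.
Travel time t = 26.0·1000 / 0.43 = 60470 s = 16.80 h.
Half-life 11 h → k = ln 2 / 11 = 0.06301 h⁻¹ = 1.512 d⁻¹.
Applying C = C₀e^(−kt): 1.836 × 0.3470 = 0.6372 mg/L.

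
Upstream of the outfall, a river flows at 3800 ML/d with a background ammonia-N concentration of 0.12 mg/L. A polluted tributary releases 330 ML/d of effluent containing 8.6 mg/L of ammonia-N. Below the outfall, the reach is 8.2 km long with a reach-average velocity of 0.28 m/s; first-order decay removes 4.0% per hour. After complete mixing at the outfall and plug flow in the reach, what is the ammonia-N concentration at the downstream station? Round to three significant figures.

0.572 mg/L

Conservation of mass: C = (3800·0.1200 + 330.0·8.600) / 4130 = 3294/4130 = 0.7976 mg/L.
Travel time t = 8.2·1000 / 0.28 = 29290 s = 8.135 h.
4.0%/h lost → k = −ln(1 − 0.04) = 0.04082 h⁻¹.
After decay, C = 0.7976 × e^(−kt) = 0.7976 × 0.7174 = 0.5722 mg/L.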